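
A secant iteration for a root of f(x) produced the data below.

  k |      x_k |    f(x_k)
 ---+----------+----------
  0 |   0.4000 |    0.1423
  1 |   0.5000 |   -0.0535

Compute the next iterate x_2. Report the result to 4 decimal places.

x_2 = 0.5000 − (-0.0535)·(0.5000 − 0.4000) / (-0.0535 − 0.1423)
   = 0.5000 − (-0.005350)/(-0.195800) = 0.472676

0.4727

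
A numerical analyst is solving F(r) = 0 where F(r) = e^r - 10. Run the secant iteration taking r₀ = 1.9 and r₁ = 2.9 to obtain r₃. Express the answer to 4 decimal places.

F(1.9) = -3.314106, F(2.9) = 8.174145
r₂ = 2.900000 − 8.174145·(2.900000 − 1.900000) / (8.174145 − (-3.314106)) = 2.900000 − (8.174145)/(11.488251) = 2.188478
F(2.188478) = -1.078378
r₃ = 2.188478 − (-1.078378)·(2.188478 − 2.900000) / (-1.078378 − 8.174145) = 2.188478 − (0.767290)/(-9.252523) = 2.271405

2.2714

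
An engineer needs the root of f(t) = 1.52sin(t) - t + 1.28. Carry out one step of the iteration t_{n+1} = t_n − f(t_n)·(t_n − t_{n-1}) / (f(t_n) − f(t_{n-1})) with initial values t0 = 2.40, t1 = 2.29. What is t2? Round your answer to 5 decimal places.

2.35476

f(2.40) = -0.0932960, f(2.29) = 0.1335425
t2 = 2.2900000 − 0.1335425·(2.2900000 − 2.4000000) / (0.1335425 − (-0.0932960)) = 2.2900000 − (-0.0146897)/(0.2268384) = 2.3547583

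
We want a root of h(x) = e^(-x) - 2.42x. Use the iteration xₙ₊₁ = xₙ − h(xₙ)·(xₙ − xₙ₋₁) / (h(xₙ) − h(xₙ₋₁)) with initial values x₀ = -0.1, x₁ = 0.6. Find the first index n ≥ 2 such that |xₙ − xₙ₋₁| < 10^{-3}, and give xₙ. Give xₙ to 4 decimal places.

h(-0.1) = 1.347171, h(0.6) = -0.903188
x₂ = 0.600000 − (-0.903188)·(0.700000)/(-2.250359) = 0.319053;  |Δ| = 0.280947
h(0.319053) = -0.045271
x₃ = 0.319053 − (-0.045271)·(-0.280947)/(0.857917) = 0.304228;  |Δ| = 0.014825
h(0.304228) = 0.001462
x₄ = 0.304228 − 0.001462·(-0.014825)/(0.046733) = 0.304691;  |Δ| = 0.000464
|x₄ − x₃| = 0.000464 < 10^{-3}

n = 4, xₙ = 0.3047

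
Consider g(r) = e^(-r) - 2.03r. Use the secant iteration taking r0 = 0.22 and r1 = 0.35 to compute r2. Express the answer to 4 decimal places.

g(0.22) = 0.355919, g(0.35) = -0.005812
r2 = 0.350000 − (-0.005812)·(0.350000 − 0.220000) / (-0.005812 − 0.355919) = 0.350000 − (-0.000756)/(-0.361731) = 0.347911

0.3479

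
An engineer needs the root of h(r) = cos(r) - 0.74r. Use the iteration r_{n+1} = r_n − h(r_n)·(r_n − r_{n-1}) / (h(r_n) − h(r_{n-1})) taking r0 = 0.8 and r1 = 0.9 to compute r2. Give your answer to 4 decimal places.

0.8702

h(0.8) = 0.104707, h(0.9) = -0.044390
r2 = 0.900000 − (-0.044390)·(0.900000 − 0.800000) / (-0.044390 − 0.104707) = 0.900000 − (-0.004439)/(-0.149097) = 0.870227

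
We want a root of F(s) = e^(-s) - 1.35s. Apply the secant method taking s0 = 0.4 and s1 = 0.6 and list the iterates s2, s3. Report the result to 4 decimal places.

F(0.4) = 0.130320, F(0.6) = -0.261188
s2 = 0.600000 − (-0.261188)·(0.600000 − 0.400000) / (-0.261188 − 0.130320) = 0.600000 − (-0.052238)/(-0.391508) = 0.466573
F(0.466573) = -0.002726
s3 = 0.466573 − (-0.002726)·(0.466573 − 0.600000) / (-0.002726 − (-0.261188)) = 0.466573 − (0.000364)/(0.258462) = 0.465166

0.4666, 0.4652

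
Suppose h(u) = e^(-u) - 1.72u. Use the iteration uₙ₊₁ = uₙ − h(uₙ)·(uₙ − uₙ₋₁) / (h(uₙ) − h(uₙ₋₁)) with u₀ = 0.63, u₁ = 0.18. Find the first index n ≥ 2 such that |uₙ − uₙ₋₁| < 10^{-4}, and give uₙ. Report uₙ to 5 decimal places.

n = 5, uₙ = 0.39261

h(0.63) = -0.5510082, h(0.18) = 0.5256702
u₂ = 0.1800000 − 0.5256702·(-0.4500000)/(1.0766784) = 0.3997050;  |Δ| = 0.2197050
h(0.3997050) = -0.0169747
u₃ = 0.3997050 − (-0.0169747)·(0.2197050)/(-0.5426449) = 0.3928323;  |Δ| = 0.0068727
h(0.3928323) = -0.0005296
u₄ = 0.3928323 − (-0.0005296)·(-0.0068727)/(0.0164451) = 0.3926110;  |Δ| = 0.0002213
h(0.3926110) = 0.0000005
u₅ = 0.3926110 − 0.0000005·(-0.0002213)/(0.0005301) = 0.3926112;  |Δ| = 0.0000002
|u₅ − u₄| = 0.0000002 < 10^{-4}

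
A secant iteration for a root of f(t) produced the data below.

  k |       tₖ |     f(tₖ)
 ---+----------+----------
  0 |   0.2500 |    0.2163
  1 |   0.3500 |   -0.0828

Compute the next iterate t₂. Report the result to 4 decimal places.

0.3223

t₂ = 0.3500 − (-0.0828)·(0.3500 − 0.2500) / (-0.0828 − 0.2163)
   = 0.3500 − (-0.008280)/(-0.299100) = 0.322317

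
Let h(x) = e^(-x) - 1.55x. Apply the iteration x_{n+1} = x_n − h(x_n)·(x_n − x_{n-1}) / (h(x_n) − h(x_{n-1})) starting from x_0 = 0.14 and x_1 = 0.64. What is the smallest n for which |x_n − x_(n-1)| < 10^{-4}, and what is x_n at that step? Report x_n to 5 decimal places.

n = 5, x_n = 0.42274

h(0.14) = 0.6523582, h(0.64) = -0.4647076
x_2 = 0.6400000 − (-0.4647076)·(0.5000000)/(-1.1170658) = 0.4319963;  |Δ| = 0.2080037
h(0.4319963) = -0.0203826
x_3 = 0.4319963 − (-0.0203826)·(-0.2080037)/(0.4443250) = 0.4224546;  |Δ| = 0.0095418
h(0.4224546) = 0.0006315
x_4 = 0.4224546 − 0.0006315·(-0.0095418)/(0.0210140) = 0.4227413;  |Δ| = 0.0002867
h(0.4227413) = -0.0000009
x_5 = 0.4227413 − (-0.0000009)·(0.0002867)/(-0.0006323) = 0.4227409;  |Δ| = 0.0000004
|x_5 − x_4| = 0.0000004 < 10^{-4}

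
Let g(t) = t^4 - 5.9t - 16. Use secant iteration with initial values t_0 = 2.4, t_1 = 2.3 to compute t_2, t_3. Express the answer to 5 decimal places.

g(2.4) = 3.0176000, g(2.3) = -1.5859000
t_2 = 2.3000000 − (-1.5859000)·(2.3000000 − 2.4000000) / (-1.5859000 − 3.0176000) = 2.3000000 − (0.1585900)/(-4.6035000) = 2.3344499
g(2.3344499) = -0.0745014
t_3 = 2.3344499 − (-0.0745014)·(2.3344499 − 2.3000000) / (-0.0745014 − (-1.5859000)) = 2.3344499 − (-0.0025666)/(1.5113986) = 2.3361480

2.33445, 2.33615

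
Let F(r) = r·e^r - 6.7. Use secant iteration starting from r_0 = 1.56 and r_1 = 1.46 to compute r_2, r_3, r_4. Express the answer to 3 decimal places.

1.496, 1.498, 1.498

F(1.56) = 0.72376, F(1.46) = -0.41330
r_2 = 1.46000 − (-0.41330)·(1.46000 − 1.56000) / (-0.41330 − 0.72376) = 1.46000 − (0.04133)/(-1.13706) = 1.49635
F(1.49635) = -0.01828
r_3 = 1.49635 − (-0.01828)·(1.49635 − 1.46000) / (-0.01828 − (-0.41330)) = 1.49635 − (-0.00066)/(0.39502) = 1.49803
F(1.49803) = 0.00049
r_4 = 1.49803 − 0.00049·(1.49803 − 1.49635) / (0.00049 − (-0.01828)) = 1.49803 − (0.00000)/(0.01877) = 1.49799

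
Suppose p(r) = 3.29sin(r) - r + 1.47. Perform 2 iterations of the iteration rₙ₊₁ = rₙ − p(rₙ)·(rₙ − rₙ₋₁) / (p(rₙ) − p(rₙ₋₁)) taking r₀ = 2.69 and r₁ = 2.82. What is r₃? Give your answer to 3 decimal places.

p(2.69) = 0.21575, p(2.82) = -0.31010
r₂ = 2.82000 − (-0.31010)·(2.82000 − 2.69000) / (-0.31010 − 0.21575) = 2.82000 − (-0.04031)/(-0.52586) = 2.74334
p(2.74334) = 0.00256
r₃ = 2.74334 − 0.00256·(2.74334 − 2.82000) / (0.00256 − (-0.31010)) = 2.74334 − (-0.00020)/(0.31266) = 2.74397

2.744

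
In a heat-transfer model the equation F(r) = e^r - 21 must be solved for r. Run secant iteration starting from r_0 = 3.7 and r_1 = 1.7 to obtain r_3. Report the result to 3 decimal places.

3.461

F(3.7) = 19.44730, F(1.7) = -15.52605
r_2 = 1.70000 − (-15.52605)·(1.70000 − 3.70000) / (-15.52605 − 19.44730) = 1.70000 − (31.05211)/(-34.97336) = 2.58788
F(2.58788) = -7.69847
r_3 = 2.58788 − (-7.69847)·(2.58788 − 1.70000) / (-7.69847 − (-15.52605)) = 2.58788 − (-6.83531)/(7.82758) = 3.46111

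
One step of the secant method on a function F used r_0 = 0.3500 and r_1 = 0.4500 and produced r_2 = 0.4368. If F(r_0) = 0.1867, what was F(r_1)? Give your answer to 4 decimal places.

The secant line through (0.3500, 0.1867) and (0.4500, F(r_1)) crosses zero at r_2 = 0.4368.
So (0.3500, 0.1867), (0.4500, F(r_1)), (0.4368, 0) are collinear:
F(r_1) = 0.1867 · (0.4500 − 0.4368) / (0.3500 − 0.4368) = 0.1867 · (0.013200)/(-0.086800) = -0.028392

-0.0284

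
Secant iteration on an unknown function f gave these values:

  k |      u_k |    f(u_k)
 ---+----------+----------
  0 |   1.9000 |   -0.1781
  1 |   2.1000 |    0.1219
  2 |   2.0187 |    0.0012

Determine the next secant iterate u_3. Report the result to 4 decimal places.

2.0179

u_3 = 2.0187 − 0.0012·(2.0187 − 2.1000) / (0.0012 − 0.1219)
   = 2.0187 − (-0.000098)/(-0.120700) = 2.017892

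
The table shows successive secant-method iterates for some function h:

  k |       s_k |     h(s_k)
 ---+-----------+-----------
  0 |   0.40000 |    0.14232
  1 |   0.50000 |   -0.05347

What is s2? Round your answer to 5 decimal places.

0.47269

s2 = 0.50000 − (-0.05347)·(0.50000 − 0.40000) / (-0.05347 − 0.14232)
   = 0.50000 − (-0.0053470)/(-0.1957900) = 0.4726901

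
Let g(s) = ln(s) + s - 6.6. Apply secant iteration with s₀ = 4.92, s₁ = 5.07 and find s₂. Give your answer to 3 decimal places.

4.992

g(4.92) = -0.08669, g(5.07) = 0.09334
s₂ = 5.07000 − 0.09334·(5.07000 − 4.92000) / (0.09334 − (-0.08669)) = 5.07000 − (0.01400)/(0.18003) = 4.99223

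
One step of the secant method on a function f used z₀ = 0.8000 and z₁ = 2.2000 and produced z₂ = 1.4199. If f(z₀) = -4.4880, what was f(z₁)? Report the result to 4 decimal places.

The secant line through (0.8000, -4.4880) and (2.2000, f(z₁)) crosses zero at z₂ = 1.4199.
So (0.8000, -4.4880), (2.2000, f(z₁)), (1.4199, 0) are collinear:
f(z₁) = -4.4880 · (2.2000 − 1.4199) / (0.8000 − 1.4199) = -4.4880 · (0.780100)/(-0.619900) = 5.647828

5.6478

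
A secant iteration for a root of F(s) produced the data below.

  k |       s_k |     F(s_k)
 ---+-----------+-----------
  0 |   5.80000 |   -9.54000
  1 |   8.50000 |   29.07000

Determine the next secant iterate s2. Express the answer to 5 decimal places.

6.46713

s2 = 8.50000 − 29.07000·(8.50000 − 5.80000) / (29.07000 − (-9.54000))
   = 8.50000 − (78.4890000)/(38.6100000) = 6.4671329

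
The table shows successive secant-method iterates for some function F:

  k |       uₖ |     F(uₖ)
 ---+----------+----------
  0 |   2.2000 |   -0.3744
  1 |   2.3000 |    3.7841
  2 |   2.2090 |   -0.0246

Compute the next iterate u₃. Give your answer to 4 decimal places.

2.2096

u₃ = 2.2090 − (-0.0246)·(2.2090 − 2.3000) / (-0.0246 − 3.7841)
   = 2.2090 − (0.002239)/(-3.808700) = 2.209588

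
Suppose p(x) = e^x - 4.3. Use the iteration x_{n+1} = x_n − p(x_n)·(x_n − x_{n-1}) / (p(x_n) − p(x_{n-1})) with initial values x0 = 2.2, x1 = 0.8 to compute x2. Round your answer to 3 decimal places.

1.227

p(2.2) = 4.72501, p(0.8) = -2.07446
x2 = 0.80000 − (-2.07446)·(0.80000 − 2.20000) / (-2.07446 − 4.72501) = 0.80000 − (2.90424)/(-6.79947) = 1.22713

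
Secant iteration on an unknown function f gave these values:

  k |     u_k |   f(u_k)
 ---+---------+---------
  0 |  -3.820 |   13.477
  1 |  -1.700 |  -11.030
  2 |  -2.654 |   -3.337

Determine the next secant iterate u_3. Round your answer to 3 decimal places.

-3.068

u_3 = -2.654 − (-3.337)·(-2.654 − (-1.700)) / (-3.337 − (-11.030))
   = -2.654 − (3.18350)/(7.69300) = -3.06782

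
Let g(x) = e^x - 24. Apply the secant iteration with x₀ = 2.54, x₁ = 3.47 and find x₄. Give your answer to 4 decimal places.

3.1787

g(2.54) = -11.320329, g(3.47) = 8.136742
x₂ = 3.470000 − 8.136742·(3.470000 − 2.540000) / (8.136742 − (-11.320329)) = 3.470000 − (7.567170)/(19.457071) = 3.081084
g(3.081084) = -2.218003
x₃ = 3.081084 − (-2.218003)·(3.081084 − 3.470000) / (-2.218003 − 8.136742) = 3.081084 − (0.862617)/(-10.354746) = 3.164390
g(3.164390) = -0.325695
x₄ = 3.164390 − (-0.325695)·(3.164390 − 3.081084) / (-0.325695 − (-2.218003)) = 3.164390 − (-0.027133)/(1.892308) = 3.178729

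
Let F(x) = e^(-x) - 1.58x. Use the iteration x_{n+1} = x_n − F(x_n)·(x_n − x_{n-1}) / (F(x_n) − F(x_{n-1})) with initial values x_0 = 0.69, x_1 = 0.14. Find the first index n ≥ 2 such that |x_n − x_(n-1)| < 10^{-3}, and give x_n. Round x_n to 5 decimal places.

n = 4, x_n = 0.41707

F(0.69) = -0.5886239, F(0.14) = 0.6481582
x_2 = 0.1400000 − 0.6481582·(-0.5500000)/(1.2367822) = 0.4282375;  |Δ| = 0.2882375
F(0.4282375) = -0.0249587
x_3 = 0.4282375 − (-0.0249587)·(0.2882375)/(-0.6731169) = 0.4175499;  |Δ| = 0.0106876
F(0.4175499) = -0.0010702
x_4 = 0.4175499 − (-0.0010702)·(-0.0106876)/(0.0238885) = 0.4170711;  |Δ| = 0.0004788
|x_4 − x_3| = 0.0004788 < 10^{-3}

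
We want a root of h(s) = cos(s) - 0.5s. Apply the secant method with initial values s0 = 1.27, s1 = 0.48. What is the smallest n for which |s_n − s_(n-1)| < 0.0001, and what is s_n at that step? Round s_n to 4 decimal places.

n = 5, s_n = 1.0299

h(1.27) = -0.338719, h(0.48) = 0.646995
s2 = 0.480000 − 0.646995·(-0.790000)/(0.985714) = 0.998534;  |Δ| = 0.518534
h(0.998534) = 0.042269
s3 = 0.998534 − 0.042269·(0.518534)/(-0.604726) = 1.034778;  |Δ| = 0.036244
h(1.034778) = -0.006672
s4 = 1.034778 − (-0.006672)·(0.036244)/(-0.048941) = 1.029837;  |Δ| = 0.004941
h(1.029837) = 0.000040
s5 = 1.029837 − 0.000040·(-0.004941)/(0.006712) = 1.029867;  |Δ| = 0.000030
|s5 − s4| = 0.000030 < 0.0001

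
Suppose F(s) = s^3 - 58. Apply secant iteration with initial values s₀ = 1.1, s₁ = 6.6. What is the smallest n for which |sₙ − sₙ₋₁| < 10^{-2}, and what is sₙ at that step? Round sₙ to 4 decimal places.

F(1.1) = -56.669000, F(6.6) = 229.496000
s₂ = 6.600000 − 229.496000·(5.500000)/(286.165000) = 2.189160;  |Δ| = 4.410840
F(2.189160) = -47.508621
s₃ = 2.189160 − (-47.508621)·(-4.410840)/(-277.004621) = 2.945656;  |Δ| = 0.756496
F(2.945656) = -32.440863
s₄ = 2.945656 − (-32.440863)·(0.756496)/(15.067758) = 4.574391;  |Δ| = 1.628735
F(4.574391) = 37.719400
s₅ = 4.574391 − 37.719400·(1.628735)/(70.160263) = 3.698755;  |Δ| = 0.875637
F(3.698755) = -7.398134
s₆ = 3.698755 − (-7.398134)·(-0.875637)/(-45.117534) = 3.842337;  |Δ| = 0.143582
F(3.842337) = -1.273459
s₇ = 3.842337 − (-1.273459)·(0.143582)/(6.124675) = 3.872191;  |Δ| = 0.029854
F(3.872191) = 0.059095
s₈ = 3.872191 − 0.059095·(0.029854)/(1.332555) = 3.870867;  |Δ| = 0.001324
|s₈ − s₇| = 0.001324 < 10^{-2}

n = 8, sₙ = 3.8709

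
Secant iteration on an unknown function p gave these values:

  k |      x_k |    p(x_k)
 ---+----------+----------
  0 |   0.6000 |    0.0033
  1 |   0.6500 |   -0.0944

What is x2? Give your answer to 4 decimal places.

x2 = 0.6500 − (-0.0944)·(0.6500 − 0.6000) / (-0.0944 − 0.0033)
   = 0.6500 − (-0.004720)/(-0.097700) = 0.601689

0.6017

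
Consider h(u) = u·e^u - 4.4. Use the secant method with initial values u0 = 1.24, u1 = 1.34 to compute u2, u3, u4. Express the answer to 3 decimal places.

1.254, 1.255, 1.255

h(1.24) = -0.11504, h(1.34) = 0.71752
u2 = 1.34000 − 0.71752·(1.34000 − 1.24000) / (0.71752 − (-0.11504)) = 1.34000 − (0.07175)/(0.83256) = 1.25382
h(1.25382) = -0.00701
u3 = 1.25382 − (-0.00701)·(1.25382 − 1.34000) / (-0.00701 − 0.71752) = 1.25382 − (0.00060)/(-0.72453) = 1.25465
h(1.25465) = -0.00042
u4 = 1.25465 − (-0.00042)·(1.25465 − 1.25382) / (-0.00042 − (-0.00701)) = 1.25465 − (0.00000)/(0.00659) = 1.25470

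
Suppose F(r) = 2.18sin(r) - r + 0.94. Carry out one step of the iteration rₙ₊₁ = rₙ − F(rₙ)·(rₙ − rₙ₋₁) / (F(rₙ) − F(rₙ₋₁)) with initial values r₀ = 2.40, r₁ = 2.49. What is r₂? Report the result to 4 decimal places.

2.4047

F(2.40) = 0.012510, F(2.49) = -0.227931
r₂ = 2.490000 − (-0.227931)·(2.490000 − 2.400000) / (-0.227931 − 0.012510) = 2.490000 − (-0.020514)/(-0.240441) = 2.404683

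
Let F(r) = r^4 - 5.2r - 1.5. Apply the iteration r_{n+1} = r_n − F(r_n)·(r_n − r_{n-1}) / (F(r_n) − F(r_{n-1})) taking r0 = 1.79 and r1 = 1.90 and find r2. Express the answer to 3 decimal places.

F(1.79) = -0.54174, F(1.90) = 1.65210
r2 = 1.90000 − 1.65210·(1.90000 − 1.79000) / (1.65210 − (-0.54174)) = 1.90000 − (0.18173)/(2.19384) = 1.81716

1.817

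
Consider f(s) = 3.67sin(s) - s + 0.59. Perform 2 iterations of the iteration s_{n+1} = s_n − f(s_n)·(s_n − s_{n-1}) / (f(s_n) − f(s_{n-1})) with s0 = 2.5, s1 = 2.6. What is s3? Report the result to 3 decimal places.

2.571

f(2.5) = 0.28639, f(2.6) = -0.11811
s2 = 2.60000 − (-0.11811)·(2.60000 − 2.50000) / (-0.11811 − 0.28639) = 2.60000 − (-0.01181)/(-0.40450) = 2.57080
f(2.57080) = 0.00209
s3 = 2.57080 − 0.00209·(2.57080 − 2.60000) / (0.00209 − (-0.11811)) = 2.57080 − (-0.00006)/(0.12020) = 2.57131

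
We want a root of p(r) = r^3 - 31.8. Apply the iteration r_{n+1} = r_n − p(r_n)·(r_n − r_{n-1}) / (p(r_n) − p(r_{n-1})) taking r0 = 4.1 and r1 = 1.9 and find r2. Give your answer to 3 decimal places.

2.784

p(4.1) = 37.12100, p(1.9) = -24.94100
r2 = 1.90000 − (-24.94100)·(1.90000 − 4.10000) / (-24.94100 − 37.12100) = 1.90000 − (54.87020)/(-62.06200) = 2.78412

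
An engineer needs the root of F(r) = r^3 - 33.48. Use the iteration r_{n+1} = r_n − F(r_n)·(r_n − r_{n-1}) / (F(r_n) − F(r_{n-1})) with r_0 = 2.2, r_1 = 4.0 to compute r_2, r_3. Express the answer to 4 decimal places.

F(2.2) = -22.832000, F(4.0) = 30.520000
r_2 = 4.000000 − 30.520000·(4.000000 − 2.200000) / (30.520000 − (-22.832000)) = 4.000000 − (54.936000)/(53.352000) = 2.970310
F(2.970310) = -7.273712
r_3 = 2.970310 − (-7.273712)·(2.970310 − 4.000000) / (-7.273712 − 30.520000) = 2.970310 − (7.489666)/(-37.793712) = 3.168483

2.9703, 3.1685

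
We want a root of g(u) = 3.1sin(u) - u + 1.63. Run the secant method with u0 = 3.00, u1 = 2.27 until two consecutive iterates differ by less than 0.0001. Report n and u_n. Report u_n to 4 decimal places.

g(3.00) = -0.932528, g(2.27) = 1.732600
u2 = 2.270000 − 1.732600·(-0.730000)/(2.665128) = 2.744573;  |Δ| = 0.474573
g(2.744573) = 0.084108
u3 = 2.744573 − 0.084108·(0.474573)/(-1.648492) = 2.768786;  |Δ| = 0.024213
g(2.768786) = -0.009673
u4 = 2.768786 − (-0.009673)·(0.024213)/(-0.093781) = 2.766289;  |Δ| = 0.002497
g(2.766289) = 0.000031
u5 = 2.766289 − 0.000031·(-0.002497)/(0.009704) = 2.766297;  |Δ| = 0.000008
|u5 − u4| = 0.000008 < 0.0001

n = 5, u_n = 2.7663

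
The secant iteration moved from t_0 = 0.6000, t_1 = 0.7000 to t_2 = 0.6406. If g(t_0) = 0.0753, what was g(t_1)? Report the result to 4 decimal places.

-0.1102

The secant line through (0.6000, 0.0753) and (0.7000, g(t_1)) crosses zero at t_2 = 0.6406.
So (0.6000, 0.0753), (0.7000, g(t_1)), (0.6406, 0) are collinear:
g(t_1) = 0.0753 · (0.7000 − 0.6406) / (0.6000 − 0.6406) = 0.0753 · (0.059400)/(-0.040600) = -0.110168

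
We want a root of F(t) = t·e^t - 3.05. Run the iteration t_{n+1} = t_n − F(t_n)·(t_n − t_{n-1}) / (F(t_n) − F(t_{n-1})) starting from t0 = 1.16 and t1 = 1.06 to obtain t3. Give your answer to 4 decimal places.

1.0584

F(1.16) = 0.650323, F(1.06) = 0.009553
t2 = 1.060000 − 0.009553·(1.060000 − 1.160000) / (0.009553 − 0.650323) = 1.060000 − (-0.000955)/(-0.640769) = 1.058509
F(1.058509) = 0.000698
t3 = 1.058509 − 0.000698·(1.058509 − 1.060000) / (0.000698 − 0.009553) = 1.058509 − (-0.000001)/(-0.008855) = 1.058392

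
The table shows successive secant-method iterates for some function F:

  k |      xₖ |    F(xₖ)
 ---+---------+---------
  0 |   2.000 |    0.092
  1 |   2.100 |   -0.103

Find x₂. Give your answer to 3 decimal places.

x₂ = 2.100 − (-0.103)·(2.100 − 2.000) / (-0.103 − 0.092)
   = 2.100 − (-0.01030)/(-0.19500) = 2.04718

2.047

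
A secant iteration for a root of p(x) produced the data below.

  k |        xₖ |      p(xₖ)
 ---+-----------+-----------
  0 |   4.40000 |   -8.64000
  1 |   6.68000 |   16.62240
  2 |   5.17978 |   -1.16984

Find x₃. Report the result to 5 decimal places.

5.27842

x₃ = 5.17978 − (-1.16984)·(5.17978 − 6.68000) / (-1.16984 − 16.62240)
   = 5.17978 − (1.7550174)/(-17.7922400) = 5.2784195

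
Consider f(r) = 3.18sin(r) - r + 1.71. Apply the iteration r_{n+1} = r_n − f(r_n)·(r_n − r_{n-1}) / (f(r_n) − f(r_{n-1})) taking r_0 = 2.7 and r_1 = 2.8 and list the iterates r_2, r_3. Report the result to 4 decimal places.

f(2.7) = 0.369068, f(2.8) = -0.024738
r_2 = 2.800000 − (-0.024738)·(2.800000 − 2.700000) / (-0.024738 − 0.369068) = 2.800000 − (-0.002474)/(-0.393806) = 2.793718
f(2.793718) = 0.000345
r_3 = 2.793718 − 0.000345·(2.793718 − 2.800000) / (0.000345 − (-0.024738)) = 2.793718 − (-0.000002)/(0.025082) = 2.793805

2.7937, 2.7938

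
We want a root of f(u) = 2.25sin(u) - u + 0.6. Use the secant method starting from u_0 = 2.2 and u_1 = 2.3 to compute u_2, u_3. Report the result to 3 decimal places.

2.291, 2.291

f(2.2) = 0.21912, f(2.3) = -0.02216
u_2 = 2.30000 − (-0.02216)·(2.30000 − 2.20000) / (-0.02216 − 0.21912) = 2.30000 − (-0.00222)/(-0.24128) = 2.29081
f(2.29081) = 0.00072
u_3 = 2.29081 − 0.00072·(2.29081 − 2.30000) / (0.00072 − (-0.02216)) = 2.29081 − (-0.00001)/(0.02289) = 2.29110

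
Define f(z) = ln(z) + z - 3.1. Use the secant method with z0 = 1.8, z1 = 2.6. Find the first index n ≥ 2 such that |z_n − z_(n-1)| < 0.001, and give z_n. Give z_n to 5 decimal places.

f(1.8) = -0.7122133, f(2.6) = 0.4555114
z2 = 2.6000000 − 0.4555114·(0.8000000)/(1.1677248) = 2.2879323;  |Δ| = 0.3120677
f(2.2879323) = 0.0155808
z3 = 2.2879323 − 0.0155808·(-0.3120677)/(-0.4399306) = 2.2768800;  |Δ| = 0.0110524
f(2.2768800) = -0.0003140
z4 = 2.2768800 − (-0.0003140)·(-0.0110524)/(-0.0158948) = 2.2770983;  |Δ| = 0.0002183
|z4 − z3| = 0.0002183 < 0.001

n = 4, z_n = 2.27710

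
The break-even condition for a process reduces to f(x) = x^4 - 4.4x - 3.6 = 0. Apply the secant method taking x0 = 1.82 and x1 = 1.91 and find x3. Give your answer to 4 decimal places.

f(1.82) = -0.636006, f(1.91) = 1.304634
x2 = 1.910000 − 1.304634·(1.910000 − 1.820000) / (1.304634 − (-0.636006)) = 1.910000 − (0.117417)/(1.940640) = 1.849496
f(1.849496) = -0.037041
x3 = 1.849496 − (-0.037041)·(1.849496 − 1.910000) / (-0.037041 − 1.304634) = 1.849496 − (0.002241)/(-1.341675) = 1.851166

1.8512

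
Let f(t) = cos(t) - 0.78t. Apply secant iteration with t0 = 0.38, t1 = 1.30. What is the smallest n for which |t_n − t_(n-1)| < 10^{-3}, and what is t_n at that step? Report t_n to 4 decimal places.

n = 5, t_n = 0.8480

f(0.38) = 0.632265, f(1.30) = -0.746501
t2 = 1.300000 − (-0.746501)·(0.920000)/(-1.378766) = 0.801887;  |Δ| = 0.498113
f(0.801887) = 0.069880
t3 = 0.801887 − 0.069880·(-0.498113)/(0.816381) = 0.844524;  |Δ| = 0.042637
f(0.844524) = 0.005358
t4 = 0.844524 − 0.005358·(0.042637)/(-0.064521) = 0.848065;  |Δ| = 0.003541
f(0.848065) = -0.000055
t5 = 0.848065 − (-0.000055)·(0.003541)/(-0.005413) = 0.848029;  |Δ| = 0.000036
|t5 − t4| = 0.000036 < 10^{-3}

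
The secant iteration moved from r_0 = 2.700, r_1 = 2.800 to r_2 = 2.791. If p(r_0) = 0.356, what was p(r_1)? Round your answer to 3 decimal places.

The secant line through (2.700, 0.356) and (2.800, p(r_1)) crosses zero at r_2 = 2.791.
So (2.700, 0.356), (2.800, p(r_1)), (2.791, 0) are collinear:
p(r_1) = 0.356 · (2.800 − 2.791) / (2.700 − 2.791) = 0.356 · (0.00900)/(-0.09100) = -0.03521

-0.035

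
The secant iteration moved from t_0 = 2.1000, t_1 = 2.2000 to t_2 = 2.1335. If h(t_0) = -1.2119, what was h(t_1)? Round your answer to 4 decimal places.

2.4057

The secant line through (2.1000, -1.2119) and (2.2000, h(t_1)) crosses zero at t_2 = 2.1335.
So (2.1000, -1.2119), (2.2000, h(t_1)), (2.1335, 0) are collinear:
h(t_1) = -1.2119 · (2.2000 − 2.1335) / (2.1000 − 2.1335) = -1.2119 · (0.066500)/(-0.033500) = 2.405712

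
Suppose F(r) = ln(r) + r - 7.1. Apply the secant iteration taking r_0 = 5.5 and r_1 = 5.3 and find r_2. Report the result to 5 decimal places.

5.41162

F(5.5) = 0.1047481, F(5.3) = -0.1322932
r_2 = 5.3000000 − (-0.1322932)·(5.3000000 − 5.5000000) / (-0.1322932 − 0.1047481) = 5.3000000 − (0.0264586)/(-0.2370413) = 5.4116204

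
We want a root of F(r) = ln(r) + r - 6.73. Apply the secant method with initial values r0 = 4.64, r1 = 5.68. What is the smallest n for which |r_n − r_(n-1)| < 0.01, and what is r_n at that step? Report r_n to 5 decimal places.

F(4.64) = -0.5552856, F(5.68) = 0.6869512
r2 = 5.6800000 − 0.6869512·(1.0400000)/(1.2422369) = 5.1048848;  |Δ| = 0.5751152
F(5.1048848) = 0.0050827
r3 = 5.1048848 − 0.0050827·(-0.5751152)/(-0.6818685) = 5.1005979;  |Δ| = 0.0042870
|r3 − r2| = 0.0042870 < 0.01

n = 3, r_n = 5.10060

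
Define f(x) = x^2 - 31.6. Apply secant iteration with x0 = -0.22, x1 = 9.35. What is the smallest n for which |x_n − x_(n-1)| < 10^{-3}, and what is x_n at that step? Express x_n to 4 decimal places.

f(-0.22) = -31.551600, f(9.35) = 55.822500
x2 = 9.350000 − 55.822500·(9.570000)/(87.374100) = 3.235816;  |Δ| = 6.114184
f(3.235816) = -21.129495
x3 = 3.235816 − (-21.129495)·(-6.114184)/(-76.951995) = 4.914650;  |Δ| = 1.678834
f(4.914650) = -7.446216
x4 = 4.914650 − (-7.446216)·(1.678834)/(13.683279) = 5.828244;  |Δ| = 0.913594
f(5.828244) = 2.368426
x5 = 5.828244 − 2.368426·(0.913594)/(9.814643) = 5.607779;  |Δ| = 0.220464
f(5.607779) = -0.152810
x6 = 5.607779 − (-0.152810)·(-0.220464)/(-2.521237) = 5.621142;  |Δ| = 0.013362
f(5.621142) = -0.002767
x7 = 5.621142 − (-0.002767)·(0.013362)/(0.150043) = 5.621388;  |Δ| = 0.000246
|x7 − x6| = 0.000246 < 10^{-3}

n = 7, x_n = 5.6214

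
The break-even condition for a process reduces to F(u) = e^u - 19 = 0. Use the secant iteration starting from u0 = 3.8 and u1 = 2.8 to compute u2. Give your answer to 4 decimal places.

2.8904

F(3.8) = 25.701184, F(2.8) = -2.555353
u2 = 2.800000 − (-2.555353)·(2.800000 − 3.800000) / (-2.555353 − 25.701184) = 2.800000 − (2.555353)/(-28.256538) = 2.890434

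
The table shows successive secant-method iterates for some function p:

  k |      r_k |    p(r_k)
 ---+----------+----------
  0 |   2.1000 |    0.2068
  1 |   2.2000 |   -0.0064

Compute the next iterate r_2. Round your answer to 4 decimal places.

r_2 = 2.2000 − (-0.0064)·(2.2000 − 2.1000) / (-0.0064 − 0.2068)
   = 2.2000 − (-0.000640)/(-0.213200) = 2.196998

2.1970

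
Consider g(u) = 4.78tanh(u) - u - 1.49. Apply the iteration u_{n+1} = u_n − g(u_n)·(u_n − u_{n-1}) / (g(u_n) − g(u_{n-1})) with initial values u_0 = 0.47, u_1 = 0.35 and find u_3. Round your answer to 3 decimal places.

g(0.47) = 0.13459, g(0.35) = -0.23212
u_2 = 0.35000 − (-0.23212)·(0.35000 − 0.47000) / (-0.23212 − 0.13459) = 0.35000 − (0.02785)/(-0.36672) = 0.42596
g(0.42596) = 0.00530
u_3 = 0.42596 − 0.00530·(0.42596 − 0.35000) / (0.00530 − (-0.23212)) = 0.42596 − (0.00040)/(0.23743) = 0.42426

0.424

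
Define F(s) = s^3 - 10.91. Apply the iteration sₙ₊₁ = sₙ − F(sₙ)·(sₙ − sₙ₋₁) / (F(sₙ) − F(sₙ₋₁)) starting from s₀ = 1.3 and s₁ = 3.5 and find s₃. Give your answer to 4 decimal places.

2.0192

F(1.3) = -8.713000, F(3.5) = 31.965000
s₂ = 3.500000 − 31.965000·(3.500000 − 1.300000) / (31.965000 − (-8.713000)) = 3.500000 − (70.323000)/(40.678000) = 1.771228
F(1.771228) = -5.353220
s₃ = 1.771228 − (-5.353220)·(1.771228 − 3.500000) / (-5.353220 − 31.965000) = 1.771228 − (9.254499)/(-37.318220) = 2.019216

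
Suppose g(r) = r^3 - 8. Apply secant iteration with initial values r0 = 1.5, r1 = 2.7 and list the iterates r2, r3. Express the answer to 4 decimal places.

1.8403, 1.9533

g(1.5) = -4.625000, g(2.7) = 11.683000
r2 = 2.700000 − 11.683000·(2.700000 − 1.500000) / (11.683000 − (-4.625000)) = 2.700000 − (14.019600)/(16.308000) = 1.840324
g(1.840324) = -1.767207
r3 = 1.840324 − (-1.767207)·(1.840324 − 2.700000) / (-1.767207 − 11.683000) = 1.840324 − (1.519226)/(-13.450207) = 1.953276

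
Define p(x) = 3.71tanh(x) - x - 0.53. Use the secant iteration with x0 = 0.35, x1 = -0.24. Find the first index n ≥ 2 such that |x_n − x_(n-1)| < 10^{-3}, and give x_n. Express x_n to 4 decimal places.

p(0.35) = 0.367953, p(-0.24) = -1.163689
x2 = -0.240000 − (-1.163689)·(-0.590000)/(-1.531643) = 0.208262;  |Δ| = 0.448262
p(0.208262) = 0.023409
x3 = 0.208262 − 0.023409·(0.448262)/(1.187098) = 0.199422;  |Δ| = 0.008839
p(0.199422) = 0.000780
x4 = 0.199422 − 0.000780·(-0.008839)/(-0.022629) = 0.199118;  |Δ| = 0.000305
|x4 − x3| = 0.000305 < 10^{-3}

n = 4, x_n = 0.1991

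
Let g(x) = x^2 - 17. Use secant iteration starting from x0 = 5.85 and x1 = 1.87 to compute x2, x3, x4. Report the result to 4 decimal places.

3.6191, 4.3300, 4.1100

g(5.85) = 17.222500, g(1.87) = -13.503100
x2 = 1.870000 − (-13.503100)·(1.870000 − 5.850000) / (-13.503100 − 17.222500) = 1.870000 − (53.742338)/(-30.725600) = 3.619106
g(3.619106) = -3.902070
x3 = 3.619106 − (-3.902070)·(3.619106 − 1.870000) / (-3.902070 − (-13.503100)) = 3.619106 − (-6.825135)/(9.601030) = 4.329982
g(4.329982) = 1.748740
x4 = 4.329982 − 1.748740·(4.329982 − 3.619106) / (1.748740 − (-3.902070)) = 4.329982 − (1.243136)/(5.650810) = 4.109989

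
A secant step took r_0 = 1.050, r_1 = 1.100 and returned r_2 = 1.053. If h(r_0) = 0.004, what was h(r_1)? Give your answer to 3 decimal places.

The secant line through (1.050, 0.004) and (1.100, h(r_1)) crosses zero at r_2 = 1.053.
So (1.050, 0.004), (1.100, h(r_1)), (1.053, 0) are collinear:
h(r_1) = 0.004 · (1.100 − 1.053) / (1.050 − 1.053) = 0.004 · (0.04700)/(-0.00300) = -0.06267

-0.063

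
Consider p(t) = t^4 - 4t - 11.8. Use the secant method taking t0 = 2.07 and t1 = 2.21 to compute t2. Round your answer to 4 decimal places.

p(2.07) = -1.719632, p(2.21) = 3.214433
t2 = 2.210000 − 3.214433·(2.210000 − 2.070000) / (3.214433 − (-1.719632)) = 2.210000 − (0.450021)/(4.934065) = 2.118793

2.1188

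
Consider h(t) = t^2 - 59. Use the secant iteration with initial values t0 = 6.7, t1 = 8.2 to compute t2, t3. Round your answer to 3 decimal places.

7.647, 7.680

h(6.7) = -14.11000, h(8.2) = 8.24000
t2 = 8.20000 − 8.24000·(8.20000 − 6.70000) / (8.24000 − (-14.11000)) = 8.20000 − (12.36000)/(22.35000) = 7.64698
h(7.64698) = -0.52370
t3 = 7.64698 − (-0.52370)·(7.64698 − 8.20000) / (-0.52370 − 8.24000) = 7.64698 − (0.28962)/(-8.76370) = 7.68003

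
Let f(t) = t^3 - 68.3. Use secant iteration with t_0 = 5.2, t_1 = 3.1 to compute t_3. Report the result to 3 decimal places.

f(5.2) = 72.30800, f(3.1) = -38.50900
t_2 = 3.10000 − (-38.50900)·(3.10000 − 5.20000) / (-38.50900 − 72.30800) = 3.10000 − (80.86890)/(-110.81700) = 3.82975
f(3.82975) = -12.12904
t_3 = 3.82975 − (-12.12904)·(3.82975 − 3.10000) / (-12.12904 − (-38.50900)) = 3.82975 − (-8.85119)/(26.37996) = 4.16528

4.165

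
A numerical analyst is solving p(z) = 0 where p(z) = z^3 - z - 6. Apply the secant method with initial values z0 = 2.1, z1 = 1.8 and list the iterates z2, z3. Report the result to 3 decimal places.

1.989, 2.001

p(2.1) = 1.16100, p(1.8) = -1.96800
z2 = 1.80000 − (-1.96800)·(1.80000 − 2.10000) / (-1.96800 − 1.16100) = 1.80000 − (0.59040)/(-3.12900) = 1.98869
p(1.98869) = -0.12368
z3 = 1.98869 − (-0.12368)·(1.98869 − 1.80000) / (-0.12368 − (-1.96800)) = 1.98869 − (-0.02334)/(1.84432) = 2.00134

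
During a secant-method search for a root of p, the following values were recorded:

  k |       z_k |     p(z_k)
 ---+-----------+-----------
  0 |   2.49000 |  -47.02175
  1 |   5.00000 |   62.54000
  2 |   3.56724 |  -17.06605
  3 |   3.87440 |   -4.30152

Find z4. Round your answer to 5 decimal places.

3.97791

z4 = 3.87440 − (-4.30152)·(3.87440 − 3.56724) / (-4.30152 − (-17.06605))
   = 3.87440 − (-1.3212549)/(12.7645300) = 3.9779099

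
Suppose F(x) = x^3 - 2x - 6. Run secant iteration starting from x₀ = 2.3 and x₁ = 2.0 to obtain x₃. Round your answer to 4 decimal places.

F(2.3) = 1.567000, F(2.0) = -2.000000
x₂ = 2.000000 − (-2.000000)·(2.000000 − 2.300000) / (-2.000000 − 1.567000) = 2.000000 − (0.600000)/(-3.567000) = 2.168209
F(2.168209) = -0.143390
x₃ = 2.168209 − (-0.143390)·(2.168209 − 2.000000) / (-0.143390 − (-2.000000)) = 2.168209 − (-0.024119)/(1.856610) = 2.181200

2.1812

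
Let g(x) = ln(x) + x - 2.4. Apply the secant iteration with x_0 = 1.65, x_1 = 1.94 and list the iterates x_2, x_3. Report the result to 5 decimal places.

g(1.65) = -0.2492247, g(1.94) = 0.2026880
x_2 = 1.9400000 − 0.2026880·(1.9400000 − 1.6500000) / (0.2026880 − (-0.2492247)) = 1.9400000 − (0.0587795)/(0.4519127) = 1.8099317
g(1.8099317) = 0.0032208
x_3 = 1.8099317 − 0.0032208·(1.8099317 − 1.9400000) / (0.0032208 − 0.2026880) = 1.8099317 − (-0.0004189)/(-0.1994672) = 1.8078315

1.80993, 1.80783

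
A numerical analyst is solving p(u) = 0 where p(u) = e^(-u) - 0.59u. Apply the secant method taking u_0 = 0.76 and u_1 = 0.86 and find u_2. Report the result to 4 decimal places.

p(0.76) = 0.019266, p(0.86) = -0.084238
u_2 = 0.860000 − (-0.084238)·(0.860000 − 0.760000) / (-0.084238 − 0.019266) = 0.860000 − (-0.008424)/(-0.103504) = 0.778614

0.7786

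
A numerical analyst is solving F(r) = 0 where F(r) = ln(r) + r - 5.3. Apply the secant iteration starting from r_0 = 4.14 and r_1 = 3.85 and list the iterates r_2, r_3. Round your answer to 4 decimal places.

3.9315, 3.9311

F(4.14) = 0.260696, F(3.85) = -0.101927
r_2 = 3.850000 − (-0.101927)·(3.850000 − 4.140000) / (-0.101927 − 0.260696) = 3.850000 − (0.029559)/(-0.362623) = 3.931514
F(3.931514) = 0.000538
r_3 = 3.931514 − 0.000538·(3.931514 − 3.850000) / (0.000538 − (-0.101927)) = 3.931514 − (0.000044)/(0.102465) = 3.931086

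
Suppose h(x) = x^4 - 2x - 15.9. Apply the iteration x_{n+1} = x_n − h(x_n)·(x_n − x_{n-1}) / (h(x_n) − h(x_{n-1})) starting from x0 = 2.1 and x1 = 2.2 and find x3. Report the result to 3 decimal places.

h(2.1) = -0.65190, h(2.2) = 3.12560
x2 = 2.20000 − 3.12560·(2.20000 − 2.10000) / (3.12560 − (-0.65190)) = 2.20000 − (0.31256)/(3.77750) = 2.11726
h(2.11726) = -0.03921
x3 = 2.11726 − (-0.03921)·(2.11726 − 2.20000) / (-0.03921 − 3.12560) = 2.11726 − (0.00324)/(-3.16481) = 2.11828

2.118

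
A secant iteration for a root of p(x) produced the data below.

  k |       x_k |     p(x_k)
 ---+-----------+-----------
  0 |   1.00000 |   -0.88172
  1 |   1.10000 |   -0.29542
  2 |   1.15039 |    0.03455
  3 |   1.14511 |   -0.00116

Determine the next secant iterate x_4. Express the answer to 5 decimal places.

1.14528

x_4 = 1.14511 − (-0.00116)·(1.14511 − 1.15039) / (-0.00116 − 0.03455)
   = 1.14511 − (0.0000061)/(-0.0357100) = 1.1452815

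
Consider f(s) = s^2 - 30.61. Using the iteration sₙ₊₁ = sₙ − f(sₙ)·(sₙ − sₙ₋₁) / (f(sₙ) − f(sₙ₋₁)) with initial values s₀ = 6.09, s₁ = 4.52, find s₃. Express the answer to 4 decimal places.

f(6.09) = 6.478100, f(4.52) = -10.179600
s₂ = 4.520000 − (-10.179600)·(4.520000 − 6.090000) / (-10.179600 − 6.478100) = 4.520000 − (15.981972)/(-16.657700) = 5.479434
f(5.479434) = -0.585798
s₃ = 5.479434 − (-0.585798)·(5.479434 − 4.520000) / (-0.585798 − (-10.179600)) = 5.479434 − (-0.562034)/(9.593802) = 5.538018

5.5380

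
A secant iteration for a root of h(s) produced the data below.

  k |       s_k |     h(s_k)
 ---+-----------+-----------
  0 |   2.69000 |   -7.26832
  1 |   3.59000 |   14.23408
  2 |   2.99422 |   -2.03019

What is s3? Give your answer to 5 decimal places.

3.06859

s3 = 2.99422 − (-2.03019)·(2.99422 − 3.59000) / (-2.03019 − 14.23408)
   = 2.99422 − (1.2095466)/(-16.2642700) = 3.0685883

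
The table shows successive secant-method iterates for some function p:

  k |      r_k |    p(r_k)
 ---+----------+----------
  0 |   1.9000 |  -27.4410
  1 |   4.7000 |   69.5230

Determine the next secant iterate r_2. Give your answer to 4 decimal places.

2.6924

r_2 = 4.7000 − 69.5230·(4.7000 − 1.9000) / (69.5230 − (-27.4410))
   = 4.7000 − (194.664400)/(96.964000) = 2.692405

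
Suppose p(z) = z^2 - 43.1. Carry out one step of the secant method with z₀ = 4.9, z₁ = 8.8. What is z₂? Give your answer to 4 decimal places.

p(4.9) = -19.090000, p(8.8) = 34.340000
z₂ = 8.800000 − 34.340000·(8.800000 − 4.900000) / (34.340000 − (-19.090000)) = 8.800000 − (133.926000)/(53.430000) = 6.293431

6.2934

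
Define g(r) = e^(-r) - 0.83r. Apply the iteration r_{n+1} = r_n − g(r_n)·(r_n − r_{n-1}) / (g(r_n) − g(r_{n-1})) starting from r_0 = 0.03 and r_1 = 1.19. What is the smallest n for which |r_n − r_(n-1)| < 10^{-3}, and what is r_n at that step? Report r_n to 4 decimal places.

g(0.03) = 0.945546, g(1.19) = -0.683479
r_2 = 1.190000 − (-0.683479)·(1.160000)/(-1.629024) = 0.703307;  |Δ| = 0.486693
g(0.703307) = -0.088798
r_3 = 0.703307 − (-0.088798)·(-0.486693)/(0.594680) = 0.630633;  |Δ| = 0.072674
g(0.630633) = 0.008830
r_4 = 0.630633 − 0.008830·(-0.072674)/(0.097628) = 0.637206;  |Δ| = 0.006573
g(0.637206) = -0.000113
r_5 = 0.637206 − (-0.000113)·(0.006573)/(-0.008942) = 0.637123;  |Δ| = 0.000083
|r_5 − r_4| = 0.000083 < 10^{-3}

n = 5, r_n = 0.6371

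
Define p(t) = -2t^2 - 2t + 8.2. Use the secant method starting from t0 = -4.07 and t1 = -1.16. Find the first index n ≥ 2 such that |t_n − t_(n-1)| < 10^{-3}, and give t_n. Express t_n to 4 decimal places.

n = 7, t_n = -2.5857

p(-4.07) = -16.789800, p(-1.16) = 7.828800
t2 = -1.160000 − 7.828800·(2.910000)/(24.618600) = -2.085390;  |Δ| = 0.925390
p(-2.085390) = 3.673077
t3 = -2.085390 − 3.673077·(-0.925390)/(-4.155723) = -2.903305;  |Δ| = 0.817915
p(-2.903305) = -2.851751
t4 = -2.903305 − (-2.851751)·(-0.817915)/(-6.524828) = -2.545826;  |Δ| = 0.357479
p(-2.545826) = 0.329192
t5 = -2.545826 − 0.329192·(0.357479)/(3.180943) = -2.582821;  |Δ| = 0.036995
p(-2.582821) = 0.023713
t6 = -2.582821 − 0.023713·(-0.036995)/(-0.305480) = -2.585693;  |Δ| = 0.002872
p(-2.585693) = -0.000229
t7 = -2.585693 − (-0.000229)·(-0.002872)/(-0.023942) = -2.585665;  |Δ| = 0.000027
|t7 − t6| = 0.000027 < 10^{-3}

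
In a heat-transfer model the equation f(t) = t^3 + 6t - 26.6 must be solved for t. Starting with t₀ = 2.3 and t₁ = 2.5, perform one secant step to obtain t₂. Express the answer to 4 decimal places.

2.3272

f(2.3) = -0.633000, f(2.5) = 4.025000
t₂ = 2.500000 − 4.025000·(2.500000 − 2.300000) / (4.025000 − (-0.633000)) = 2.500000 − (0.805000)/(4.658000) = 2.327179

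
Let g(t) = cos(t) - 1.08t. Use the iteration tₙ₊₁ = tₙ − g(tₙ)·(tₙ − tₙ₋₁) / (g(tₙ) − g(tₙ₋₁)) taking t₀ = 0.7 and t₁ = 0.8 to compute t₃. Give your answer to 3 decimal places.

g(0.7) = 0.00884, g(0.8) = -0.16729
t₂ = 0.80000 − (-0.16729)·(0.80000 − 0.70000) / (-0.16729 − 0.00884) = 0.80000 − (-0.01673)/(-0.17614) = 0.70502
g(0.70502) = 0.00018
t₃ = 0.70502 − 0.00018·(0.70502 − 0.80000) / (0.00018 − (-0.16729)) = 0.70502 − (-0.00002)/(0.16747) = 0.70512

0.705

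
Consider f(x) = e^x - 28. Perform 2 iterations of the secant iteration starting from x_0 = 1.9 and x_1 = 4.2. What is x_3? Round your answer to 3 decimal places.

f(1.9) = -21.31411, f(4.2) = 38.68633
x_2 = 4.20000 − 38.68633·(4.20000 − 1.90000) / (38.68633 − (-21.31411)) = 4.20000 − (88.97856)/(60.00044) = 2.71703
f(2.71703) = -12.86462
x_3 = 2.71703 − (-12.86462)·(2.71703 − 4.20000) / (-12.86462 − 38.68633) = 2.71703 − (19.07779)/(-51.55096) = 3.08711

3.087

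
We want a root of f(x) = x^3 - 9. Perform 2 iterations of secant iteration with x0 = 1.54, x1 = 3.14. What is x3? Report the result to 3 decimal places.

f(1.54) = -5.34774, f(3.14) = 21.95914
x2 = 3.14000 − 21.95914·(3.14000 − 1.54000) / (21.95914 − (-5.34774)) = 3.14000 − (35.13463)/(27.30688) = 1.85334
f(1.85334) = -2.63400
x3 = 1.85334 − (-2.63400)·(1.85334 − 3.14000) / (-2.63400 − 21.95914) = 1.85334 − (3.38906)/(-24.59315) = 1.99115

1.991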